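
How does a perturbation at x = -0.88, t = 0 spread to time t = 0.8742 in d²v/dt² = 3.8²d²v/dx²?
Domain of influence: [-4.20196, 2.44196]. Data at x = -0.88 spreads outward at speed 3.8.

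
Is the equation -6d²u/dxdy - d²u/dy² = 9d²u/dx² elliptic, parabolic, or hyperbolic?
Rewriting in standard form: -9d²u/dx² - 6d²u/dxdy - d²u/dy² = 0. Computing B² - 4AC with A = -9, B = -6, C = -1: discriminant = 0 (zero). Answer: parabolic.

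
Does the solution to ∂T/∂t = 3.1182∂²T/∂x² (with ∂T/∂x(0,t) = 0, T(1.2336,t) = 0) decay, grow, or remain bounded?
T → 0. Heat escapes through the Dirichlet boundary.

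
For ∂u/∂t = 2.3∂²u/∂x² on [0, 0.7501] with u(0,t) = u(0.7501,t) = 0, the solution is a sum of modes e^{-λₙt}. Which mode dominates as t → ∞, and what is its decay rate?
Eigenvalues: λₙ = 2.3n²π²/0.7501².
First three modes:
  n=1: λ₁ = 2.3π²/0.7501² ≈ 40.345
  n=2: λ₂ = 9.2π²/0.7501² ≈ 161.38 (4× faster decay)
  n=3: λ₃ = 20.7π²/0.7501² ≈ 363.105 (9× faster decay)
As t → ∞, higher modes decay exponentially faster. The n=1 mode dominates: u ~ c₁ sin(πx/0.7501) e^{-λ₁t}.
Decay rate: λ₁ = 2.3π²/0.7501² ≈ 40.345.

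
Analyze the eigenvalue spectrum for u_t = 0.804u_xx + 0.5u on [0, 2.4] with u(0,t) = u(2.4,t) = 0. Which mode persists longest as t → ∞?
Eigenvalues: λₙ = 0.804n²π²/2.4² - 0.5.
First three modes:
  n=1: λ₁ = 0.804π²/2.4² - 0.5 ≈ 0.878
  n=2: λ₂ = 3.216π²/2.4² - 0.5 ≈ 5.011
  n=3: λ₃ = 7.236π²/2.4² - 0.5 ≈ 11.899
Since 0.804π²/2.4² ≈ 1.378 > 0.5, all λₙ > 0.
The n=1 mode decays slowest → dominates as t → ∞.
Asymptotic: u ~ c₁ sin(πx/2.4) e^{-λ₁t} with decay rate λ₁ ≈ 0.878.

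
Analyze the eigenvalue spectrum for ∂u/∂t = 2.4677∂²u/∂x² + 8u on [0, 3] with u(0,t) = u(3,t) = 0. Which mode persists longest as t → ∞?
Eigenvalues: λₙ = 2.4677n²π²/3² - 8.
First three modes:
  n=1: λ₁ = 2.4677π²/3² - 8 ≈ -5.294
  n=2: λ₂ = 9.8708π²/3² - 8 ≈ 2.825
  n=3: λ₃ = 22.2093π²/3² - 8 ≈ 16.355
Since 2.4677π²/3² ≈ 2.706 < 8, λ₁ < 0.
The n=1 mode grows fastest (−λₙ is largest for n=1) → dominates.
Asymptotic: u ~ c₁ sin(πx/3) e^{5.294t} (exponential growth at rate −λ₁ ≈ 5.294).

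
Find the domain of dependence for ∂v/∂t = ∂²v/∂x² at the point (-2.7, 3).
The entire real line. The heat equation has infinite propagation speed: any initial disturbance instantly affects all points (though exponentially small far away).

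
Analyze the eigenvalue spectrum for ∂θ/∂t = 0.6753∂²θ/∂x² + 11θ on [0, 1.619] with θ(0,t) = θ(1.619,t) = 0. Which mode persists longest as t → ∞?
Eigenvalues: λₙ = 0.6753n²π²/1.619² - 11.
First three modes:
  n=1: λ₁ = 0.6753π²/1.619² - 11 ≈ -8.457
  n=2: λ₂ = 2.7012π²/1.619² - 11 ≈ -0.829
  n=3: λ₃ = 6.0777π²/1.619² - 11 ≈ 11.885
Since 0.6753π²/1.619² ≈ 2.543 < 11, λ₁ < 0.
The n=1 mode grows fastest (−λₙ is largest for n=1) → dominates.
Asymptotic: θ ~ c₁ sin(πx/1.619) e^{8.457t} (exponential growth at rate −λ₁ ≈ 8.457).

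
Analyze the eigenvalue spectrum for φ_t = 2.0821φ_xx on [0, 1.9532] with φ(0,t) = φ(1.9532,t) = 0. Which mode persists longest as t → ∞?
Eigenvalues: λₙ = 2.0821n²π²/1.9532².
First three modes:
  n=1: λ₁ = 2.0821π²/1.9532² ≈ 5.387
  n=2: λ₂ = 8.3284π²/1.9532² ≈ 21.546 (4× faster decay)
  n=3: λ₃ = 18.7389π²/1.9532² ≈ 48.479 (9× faster decay)
As t → ∞, higher modes decay exponentially faster. The n=1 mode dominates: φ ~ c₁ sin(πx/1.9532) e^{-λ₁t}.
Decay rate: λ₁ = 2.0821π²/1.9532² ≈ 5.387.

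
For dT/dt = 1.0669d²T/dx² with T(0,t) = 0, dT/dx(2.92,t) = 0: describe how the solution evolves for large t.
T → 0. Heat escapes through the Dirichlet boundary.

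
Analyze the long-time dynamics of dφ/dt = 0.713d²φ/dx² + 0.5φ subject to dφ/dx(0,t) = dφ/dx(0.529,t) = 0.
Long-time behavior: φ grows unboundedly. With Neumann BCs the constant mode has diffusion eigenvalue 0, so any r > 0 makes it grow like e^(0.5t); solution grows exponentially.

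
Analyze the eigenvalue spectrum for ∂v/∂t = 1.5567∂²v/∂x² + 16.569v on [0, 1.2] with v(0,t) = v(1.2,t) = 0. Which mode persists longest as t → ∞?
Eigenvalues: λₙ = 1.5567n²π²/1.2² - 16.569.
First three modes:
  n=1: λ₁ = 1.5567π²/1.2² - 16.569 ≈ -5.9
  n=2: λ₂ = 6.2268π²/1.2² - 16.569 ≈ 26.109
  n=3: λ₃ = 14.0103π²/1.2² - 16.569 ≈ 79.456
Since 1.5567π²/1.2² ≈ 10.669 < 16.569, λ₁ < 0.
The n=1 mode grows fastest (−λₙ is largest for n=1) → dominates.
Asymptotic: v ~ c₁ sin(πx/1.2) e^{5.9t} (exponential growth at rate −λ₁ ≈ 5.9).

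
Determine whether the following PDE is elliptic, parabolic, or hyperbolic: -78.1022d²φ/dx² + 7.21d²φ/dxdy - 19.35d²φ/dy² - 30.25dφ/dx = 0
Coefficients: A = -78.1022, B = 7.21, C = -19.35. B² - 4AC = -5993.12618, which is negative, so the equation is elliptic.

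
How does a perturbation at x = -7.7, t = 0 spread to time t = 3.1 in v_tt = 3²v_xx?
Domain of influence: [-17, 1.6]. Data at x = -7.7 spreads outward at speed 3.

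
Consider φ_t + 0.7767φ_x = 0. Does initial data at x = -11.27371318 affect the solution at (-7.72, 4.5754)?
Yes. The characteristic through (-7.72, 4.5754) passes through x = -11.27371318.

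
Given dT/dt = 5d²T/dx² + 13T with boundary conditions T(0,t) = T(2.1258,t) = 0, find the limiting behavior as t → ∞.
T grows unboundedly. Reaction dominates diffusion (r=13 > κπ²/L²≈10.92); solution grows exponentially.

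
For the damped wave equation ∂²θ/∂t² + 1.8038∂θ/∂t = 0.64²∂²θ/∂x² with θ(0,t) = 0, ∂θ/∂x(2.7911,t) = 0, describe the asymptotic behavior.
θ → 0. Damping (γ=1.8038) dissipates energy; oscillations decay exponentially.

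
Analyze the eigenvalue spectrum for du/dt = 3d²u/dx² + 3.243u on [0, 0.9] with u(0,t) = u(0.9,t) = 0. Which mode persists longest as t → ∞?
Eigenvalues: λₙ = 3n²π²/0.9² - 3.243.
First three modes:
  n=1: λ₁ = 3π²/0.9² - 3.243 ≈ 33.311
  n=2: λ₂ = 12π²/0.9² - 3.243 ≈ 142.973
  n=3: λ₃ = 27π²/0.9² - 3.243 ≈ 325.744
Since 3π²/0.9² ≈ 36.554 > 3.243, all λₙ > 0.
The n=1 mode decays slowest → dominates as t → ∞.
Asymptotic: u ~ c₁ sin(πx/0.9) e^{-λ₁t} with decay rate λ₁ ≈ 33.311.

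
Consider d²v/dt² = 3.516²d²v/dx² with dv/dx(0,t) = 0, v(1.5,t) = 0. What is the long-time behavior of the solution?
As t → ∞, v oscillates (no decay). Energy is conserved; the solution oscillates indefinitely as standing waves.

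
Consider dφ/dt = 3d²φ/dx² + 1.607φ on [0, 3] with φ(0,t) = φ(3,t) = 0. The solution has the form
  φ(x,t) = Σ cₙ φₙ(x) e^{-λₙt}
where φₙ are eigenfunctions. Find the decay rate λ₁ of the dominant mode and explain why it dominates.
Eigenvalues: λₙ = 3n²π²/3² - 1.607.
First three modes:
  n=1: λ₁ = 3π²/3² - 1.607 ≈ 1.683
  n=2: λ₂ = 12π²/3² - 1.607 ≈ 11.552
  n=3: λ₃ = 27π²/3² - 1.607 ≈ 28.002
Since 3π²/3² ≈ 3.29 > 1.607, all λₙ > 0.
The n=1 mode decays slowest → dominates as t → ∞.
Asymptotic: φ ~ c₁ sin(πx/3) e^{-λ₁t} with decay rate λ₁ ≈ 1.683.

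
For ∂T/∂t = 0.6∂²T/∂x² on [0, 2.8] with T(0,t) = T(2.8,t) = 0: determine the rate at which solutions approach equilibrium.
Eigenvalues: λₙ = 0.6n²π²/2.8².
First three modes:
  n=1: λ₁ = 0.6π²/2.8² ≈ 0.755
  n=2: λ₂ = 2.4π²/2.8² ≈ 3.021 (4× faster decay)
  n=3: λ₃ = 5.4π²/2.8² ≈ 6.798 (9× faster decay)
As t → ∞, higher modes decay exponentially faster. The n=1 mode dominates: T ~ c₁ sin(πx/2.8) e^{-λ₁t}.
Decay rate: λ₁ = 0.6π²/2.8² ≈ 0.755.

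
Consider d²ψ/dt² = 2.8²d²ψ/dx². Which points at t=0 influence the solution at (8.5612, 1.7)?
Domain of dependence: [3.8012, 13.3212]. Signals travel at speed 2.8, so data within |x - 8.5612| ≤ 2.8·1.7 = 4.76 can reach the point.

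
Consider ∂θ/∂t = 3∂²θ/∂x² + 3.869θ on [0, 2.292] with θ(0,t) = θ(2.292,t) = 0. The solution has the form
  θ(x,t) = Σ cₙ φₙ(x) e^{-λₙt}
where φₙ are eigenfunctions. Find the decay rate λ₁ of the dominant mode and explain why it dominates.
Eigenvalues: λₙ = 3n²π²/2.292² - 3.869.
First three modes:
  n=1: λ₁ = 3π²/2.292² - 3.869 ≈ 1.767
  n=2: λ₂ = 12π²/2.292² - 3.869 ≈ 18.676
  n=3: λ₃ = 27π²/2.292² - 3.869 ≈ 46.857
Since 3π²/2.292² ≈ 5.636 > 3.869, all λₙ > 0.
The n=1 mode decays slowest → dominates as t → ∞.
Asymptotic: θ ~ c₁ sin(πx/2.292) e^{-λ₁t} with decay rate λ₁ ≈ 1.767.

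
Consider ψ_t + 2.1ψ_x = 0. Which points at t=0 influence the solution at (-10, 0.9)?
A single point: x = -11.89. The characteristic through (-10, 0.9) is x - 2.1t = const, so x = -10 - 2.1·0.9 = -11.89.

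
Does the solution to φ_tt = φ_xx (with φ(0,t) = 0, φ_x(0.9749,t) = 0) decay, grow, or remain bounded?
φ oscillates (no decay). Energy is conserved; the solution oscillates indefinitely as standing waves.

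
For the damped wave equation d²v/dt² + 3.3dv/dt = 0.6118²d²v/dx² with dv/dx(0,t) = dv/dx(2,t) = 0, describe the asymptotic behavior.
v → constant (steady state). Damping (γ=3.3) dissipates the nonconstant modes; with Neumann BCs the spatial average obeys M''+γM'=0 and tends to a finite limit.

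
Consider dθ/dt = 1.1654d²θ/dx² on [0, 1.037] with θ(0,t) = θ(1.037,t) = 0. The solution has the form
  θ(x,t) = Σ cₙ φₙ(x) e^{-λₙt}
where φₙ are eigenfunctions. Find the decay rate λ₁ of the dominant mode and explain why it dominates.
Eigenvalues: λₙ = 1.1654n²π²/1.037².
First three modes:
  n=1: λ₁ = 1.1654π²/1.037² ≈ 10.696
  n=2: λ₂ = 4.6616π²/1.037² ≈ 42.784 (4× faster decay)
  n=3: λ₃ = 10.4886π²/1.037² ≈ 96.263 (9× faster decay)
As t → ∞, higher modes decay exponentially faster. The n=1 mode dominates: θ ~ c₁ sin(πx/1.037) e^{-λ₁t}.
Decay rate: λ₁ = 1.1654π²/1.037² ≈ 10.696.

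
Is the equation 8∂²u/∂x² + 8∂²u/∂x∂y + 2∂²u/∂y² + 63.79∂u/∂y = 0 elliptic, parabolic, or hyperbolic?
Computing B² - 4AC with A = 8, B = 8, C = 2: discriminant = 0 (zero). Answer: parabolic.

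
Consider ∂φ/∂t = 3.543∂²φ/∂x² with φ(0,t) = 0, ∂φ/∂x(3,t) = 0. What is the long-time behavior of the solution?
As t → ∞, φ → 0. Heat escapes through the Dirichlet boundary.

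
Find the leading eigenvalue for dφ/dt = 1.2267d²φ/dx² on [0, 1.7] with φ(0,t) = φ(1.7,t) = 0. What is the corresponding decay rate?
Eigenvalues: λₙ = 1.2267n²π²/1.7².
First three modes:
  n=1: λ₁ = 1.2267π²/1.7² ≈ 4.189
  n=2: λ₂ = 4.9068π²/1.7² ≈ 16.757 (4× faster decay)
  n=3: λ₃ = 11.0403π²/1.7² ≈ 37.704 (9× faster decay)
As t → ∞, higher modes decay exponentially faster. The n=1 mode dominates: φ ~ c₁ sin(πx/1.7) e^{-λ₁t}.
Decay rate: λ₁ = 1.2267π²/1.7² ≈ 4.189.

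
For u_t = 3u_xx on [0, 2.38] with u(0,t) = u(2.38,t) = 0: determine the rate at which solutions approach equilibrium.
Eigenvalues: λₙ = 3n²π²/2.38².
First three modes:
  n=1: λ₁ = 3π²/2.38² ≈ 5.227
  n=2: λ₂ = 12π²/2.38² ≈ 20.909 (4× faster decay)
  n=3: λ₃ = 27π²/2.38² ≈ 47.045 (9× faster decay)
As t → ∞, higher modes decay exponentially faster. The n=1 mode dominates: u ~ c₁ sin(πx/2.38) e^{-λ₁t}.
Decay rate: λ₁ = 3π²/2.38² ≈ 5.227.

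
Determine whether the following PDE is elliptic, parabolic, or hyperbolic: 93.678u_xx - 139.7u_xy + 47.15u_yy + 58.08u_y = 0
Coefficients: A = 93.678, B = -139.7, C = 47.15. B² - 4AC = 1848.4192, which is positive, so the equation is hyperbolic.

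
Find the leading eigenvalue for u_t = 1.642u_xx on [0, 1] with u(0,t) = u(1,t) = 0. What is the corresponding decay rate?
Eigenvalues: λₙ = 1.642n²π².
First three modes:
  n=1: λ₁ = 1.642π² ≈ 16.206
  n=2: λ₂ = 6.568π² ≈ 64.824 (4× faster decay)
  n=3: λ₃ = 14.778π² ≈ 145.853 (9× faster decay)
As t → ∞, higher modes decay exponentially faster. The n=1 mode dominates: u ~ c₁ sin(πx) e^{-λ₁t}.
Decay rate: λ₁ = 1.642π² ≈ 16.206.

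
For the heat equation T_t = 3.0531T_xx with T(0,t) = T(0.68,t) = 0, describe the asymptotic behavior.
T → 0. Heat diffuses out through both boundaries.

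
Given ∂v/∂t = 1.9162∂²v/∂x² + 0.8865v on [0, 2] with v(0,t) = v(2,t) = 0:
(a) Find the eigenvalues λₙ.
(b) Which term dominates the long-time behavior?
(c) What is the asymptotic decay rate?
Eigenvalues: λₙ = 1.9162n²π²/2² - 0.8865.
First three modes:
  n=1: λ₁ = 1.9162π²/2² - 0.8865 ≈ 3.842
  n=2: λ₂ = 7.6648π²/2² - 0.8865 ≈ 18.026
  n=3: λ₃ = 17.2458π²/2² - 0.8865 ≈ 41.666
Since 1.9162π²/2² ≈ 4.728 > 0.8865, all λₙ > 0.
The n=1 mode decays slowest → dominates as t → ∞.
Asymptotic: v ~ c₁ sin(πx/2) e^{-λ₁t} with decay rate λ₁ ≈ 3.842.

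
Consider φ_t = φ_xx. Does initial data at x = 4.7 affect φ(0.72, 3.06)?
Yes, for any finite x. The heat equation has infinite propagation speed, so all initial data affects all points at any t > 0.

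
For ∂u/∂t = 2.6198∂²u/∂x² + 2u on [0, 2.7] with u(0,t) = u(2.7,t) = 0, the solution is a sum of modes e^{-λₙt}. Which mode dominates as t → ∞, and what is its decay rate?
Eigenvalues: λₙ = 2.6198n²π²/2.7² - 2.
First three modes:
  n=1: λ₁ = 2.6198π²/2.7² - 2 ≈ 1.547
  n=2: λ₂ = 10.4792π²/2.7² - 2 ≈ 12.187
  n=3: λ₃ = 23.5782π²/2.7² - 2 ≈ 29.921
Since 2.6198π²/2.7² ≈ 3.547 > 2, all λₙ > 0.
The n=1 mode decays slowest → dominates as t → ∞.
Asymptotic: u ~ c₁ sin(πx/2.7) e^{-λ₁t} with decay rate λ₁ ≈ 1.547.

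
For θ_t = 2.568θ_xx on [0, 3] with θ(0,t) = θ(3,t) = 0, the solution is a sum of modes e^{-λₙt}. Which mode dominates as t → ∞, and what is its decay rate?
Eigenvalues: λₙ = 2.568n²π²/3².
First three modes:
  n=1: λ₁ = 2.568π²/3² ≈ 2.816
  n=2: λ₂ = 10.272π²/3² ≈ 11.265 (4× faster decay)
  n=3: λ₃ = 23.112π²/3² ≈ 25.345 (9× faster decay)
As t → ∞, higher modes decay exponentially faster. The n=1 mode dominates: θ ~ c₁ sin(πx/3) e^{-λ₁t}.
Decay rate: λ₁ = 2.568π²/3² ≈ 2.816.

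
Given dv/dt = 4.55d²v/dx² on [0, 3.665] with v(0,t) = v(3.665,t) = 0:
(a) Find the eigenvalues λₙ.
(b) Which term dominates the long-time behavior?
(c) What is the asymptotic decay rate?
Eigenvalues: λₙ = 4.55n²π²/3.665².
First three modes:
  n=1: λ₁ = 4.55π²/3.665² ≈ 3.343
  n=2: λ₂ = 18.2π²/3.665² ≈ 13.373 (4× faster decay)
  n=3: λ₃ = 40.95π²/3.665² ≈ 30.089 (9× faster decay)
As t → ∞, higher modes decay exponentially faster. The n=1 mode dominates: v ~ c₁ sin(πx/3.665) e^{-λ₁t}.
Decay rate: λ₁ = 4.55π²/3.665² ≈ 3.343.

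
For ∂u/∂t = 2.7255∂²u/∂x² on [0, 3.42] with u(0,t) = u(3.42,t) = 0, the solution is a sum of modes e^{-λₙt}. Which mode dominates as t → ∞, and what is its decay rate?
Eigenvalues: λₙ = 2.7255n²π²/3.42².
First three modes:
  n=1: λ₁ = 2.7255π²/3.42² ≈ 2.3
  n=2: λ₂ = 10.902π²/3.42² ≈ 9.199 (4× faster decay)
  n=3: λ₃ = 24.5295π²/3.42² ≈ 20.698 (9× faster decay)
As t → ∞, higher modes decay exponentially faster. The n=1 mode dominates: u ~ c₁ sin(πx/3.42) e^{-λ₁t}.
Decay rate: λ₁ = 2.7255π²/3.42² ≈ 2.3.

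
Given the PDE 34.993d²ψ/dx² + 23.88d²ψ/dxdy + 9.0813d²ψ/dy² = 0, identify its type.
The second-order coefficients are A = 34.993, B = 23.88, C = 9.0813. Since B² - 4AC = -700.8733236 < 0, this is an elliptic PDE.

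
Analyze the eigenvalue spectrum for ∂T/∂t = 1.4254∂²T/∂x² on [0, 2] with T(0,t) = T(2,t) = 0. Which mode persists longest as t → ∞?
Eigenvalues: λₙ = 1.4254n²π²/2².
First three modes:
  n=1: λ₁ = 1.4254π²/2² ≈ 3.517
  n=2: λ₂ = 5.7016π²/2² ≈ 14.068 (4× faster decay)
  n=3: λ₃ = 12.8286π²/2² ≈ 31.653 (9× faster decay)
As t → ∞, higher modes decay exponentially faster. The n=1 mode dominates: T ~ c₁ sin(πx/2) e^{-λ₁t}.
Decay rate: λ₁ = 1.4254π²/2² ≈ 3.517.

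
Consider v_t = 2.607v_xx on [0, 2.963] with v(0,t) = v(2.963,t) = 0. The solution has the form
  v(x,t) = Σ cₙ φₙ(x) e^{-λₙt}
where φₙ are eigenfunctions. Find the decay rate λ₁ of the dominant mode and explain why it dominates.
Eigenvalues: λₙ = 2.607n²π²/2.963².
First three modes:
  n=1: λ₁ = 2.607π²/2.963² ≈ 2.931
  n=2: λ₂ = 10.428π²/2.963² ≈ 11.723 (4× faster decay)
  n=3: λ₃ = 23.463π²/2.963² ≈ 26.377 (9× faster decay)
As t → ∞, higher modes decay exponentially faster. The n=1 mode dominates: v ~ c₁ sin(πx/2.963) e^{-λ₁t}.
Decay rate: λ₁ = 2.607π²/2.963² ≈ 2.931.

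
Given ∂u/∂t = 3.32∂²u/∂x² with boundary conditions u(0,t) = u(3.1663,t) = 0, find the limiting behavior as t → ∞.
u → 0. Heat diffuses out through both boundaries.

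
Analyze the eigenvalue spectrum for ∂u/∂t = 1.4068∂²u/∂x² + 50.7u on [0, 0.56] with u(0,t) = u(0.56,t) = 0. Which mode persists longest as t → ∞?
Eigenvalues: λₙ = 1.4068n²π²/0.56² - 50.7.
First three modes:
  n=1: λ₁ = 1.4068π²/0.56² - 50.7 ≈ -6.425
  n=2: λ₂ = 5.6272π²/0.56² - 50.7 ≈ 126.399
  n=3: λ₃ = 12.6612π²/0.56² - 50.7 ≈ 347.773
Since 1.4068π²/0.56² ≈ 44.275 < 50.7, λ₁ < 0.
The n=1 mode grows fastest (−λₙ is largest for n=1) → dominates.
Asymptotic: u ~ c₁ sin(πx/0.56) e^{6.425t} (exponential growth at rate −λ₁ ≈ 6.425).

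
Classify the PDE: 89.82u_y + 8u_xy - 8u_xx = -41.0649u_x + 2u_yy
Rewriting in standard form: -8u_xx + 8u_xy - 2u_yy + 41.0649u_x + 89.82u_y = 0. A = -8, B = 8, C = -2. Discriminant B² - 4AC = 0. Since 0 = 0, parabolic.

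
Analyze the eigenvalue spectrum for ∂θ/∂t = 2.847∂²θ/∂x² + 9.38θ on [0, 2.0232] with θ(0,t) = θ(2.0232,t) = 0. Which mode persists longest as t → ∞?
Eigenvalues: λₙ = 2.847n²π²/2.0232² - 9.38.
First three modes:
  n=1: λ₁ = 2.847π²/2.0232² - 9.38 ≈ -2.515
  n=2: λ₂ = 11.388π²/2.0232² - 9.38 ≈ 18.078
  n=3: λ₃ = 25.623π²/2.0232² - 9.38 ≈ 52.401
Since 2.847π²/2.0232² ≈ 6.865 < 9.38, λ₁ < 0.
The n=1 mode grows fastest (−λₙ is largest for n=1) → dominates.
Asymptotic: θ ~ c₁ sin(πx/2.0232) e^{2.515t} (exponential growth at rate −λ₁ ≈ 2.515).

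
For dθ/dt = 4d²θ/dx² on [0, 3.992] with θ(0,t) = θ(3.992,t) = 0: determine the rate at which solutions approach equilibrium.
Eigenvalues: λₙ = 4n²π²/3.992².
First three modes:
  n=1: λ₁ = 4π²/3.992² ≈ 2.477
  n=2: λ₂ = 16π²/3.992² ≈ 9.909 (4× faster decay)
  n=3: λ₃ = 36π²/3.992² ≈ 22.296 (9× faster decay)
As t → ∞, higher modes decay exponentially faster. The n=1 mode dominates: θ ~ c₁ sin(πx/3.992) e^{-λ₁t}.
Decay rate: λ₁ = 4π²/3.992² ≈ 2.477.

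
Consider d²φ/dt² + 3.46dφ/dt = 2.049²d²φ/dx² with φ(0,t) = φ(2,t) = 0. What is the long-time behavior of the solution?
As t → ∞, φ → 0. Damping (γ=3.46) dissipates energy; oscillations decay exponentially.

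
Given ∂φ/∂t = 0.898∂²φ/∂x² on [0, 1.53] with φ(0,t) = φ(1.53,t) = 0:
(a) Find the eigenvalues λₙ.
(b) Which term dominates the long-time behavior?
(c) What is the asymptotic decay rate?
Eigenvalues: λₙ = 0.898n²π²/1.53².
First three modes:
  n=1: λ₁ = 0.898π²/1.53² ≈ 3.786
  n=2: λ₂ = 3.592π²/1.53² ≈ 15.144 (4× faster decay)
  n=3: λ₃ = 8.082π²/1.53² ≈ 34.075 (9× faster decay)
As t → ∞, higher modes decay exponentially faster. The n=1 mode dominates: φ ~ c₁ sin(πx/1.53) e^{-λ₁t}.
Decay rate: λ₁ = 0.898π²/1.53² ≈ 3.786.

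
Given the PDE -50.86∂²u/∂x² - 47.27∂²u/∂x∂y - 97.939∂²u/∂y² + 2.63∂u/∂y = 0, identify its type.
The second-order coefficients are A = -50.86, B = -47.27, C = -97.939. Since B² - 4AC = -17690.25726 < 0, this is an elliptic PDE.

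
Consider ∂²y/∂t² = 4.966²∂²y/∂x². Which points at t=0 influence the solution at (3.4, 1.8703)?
Domain of dependence: [-5.8879098, 12.6879098]. Signals travel at speed 4.966, so data within |x - 3.4| ≤ 4.966·1.8703 = 9.2879098 can reach the point.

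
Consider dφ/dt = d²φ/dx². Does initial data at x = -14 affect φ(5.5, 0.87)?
Yes, for any finite x. The heat equation has infinite propagation speed, so all initial data affects all points at any t > 0.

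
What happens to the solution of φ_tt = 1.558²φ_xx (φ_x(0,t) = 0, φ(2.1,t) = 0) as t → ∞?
φ oscillates (no decay). Energy is conserved; the solution oscillates indefinitely as standing waves.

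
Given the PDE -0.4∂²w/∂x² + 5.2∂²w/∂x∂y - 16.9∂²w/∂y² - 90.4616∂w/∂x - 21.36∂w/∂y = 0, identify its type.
The second-order coefficients are A = -0.4, B = 5.2, C = -16.9. Since B² - 4AC = 0 = 0, this is a parabolic PDE.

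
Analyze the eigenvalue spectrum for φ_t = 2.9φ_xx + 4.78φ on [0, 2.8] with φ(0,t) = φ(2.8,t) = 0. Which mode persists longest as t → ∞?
Eigenvalues: λₙ = 2.9n²π²/2.8² - 4.78.
First three modes:
  n=1: λ₁ = 2.9π²/2.8² - 4.78 ≈ -1.129
  n=2: λ₂ = 11.6π²/2.8² - 4.78 ≈ 9.823
  n=3: λ₃ = 26.1π²/2.8² - 4.78 ≈ 28.077
Since 2.9π²/2.8² ≈ 3.651 < 4.78, λ₁ < 0.
The n=1 mode grows fastest (−λₙ is largest for n=1) → dominates.
Asymptotic: φ ~ c₁ sin(πx/2.8) e^{1.129t} (exponential growth at rate −λ₁ ≈ 1.129).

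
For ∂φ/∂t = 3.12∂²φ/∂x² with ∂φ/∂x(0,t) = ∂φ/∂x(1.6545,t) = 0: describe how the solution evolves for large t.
φ → constant (steady state). Heat is conserved (no flux at boundaries); solution approaches the spatial average.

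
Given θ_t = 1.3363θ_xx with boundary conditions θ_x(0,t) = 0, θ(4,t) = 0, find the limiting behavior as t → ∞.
θ → 0. Heat escapes through the Dirichlet boundary.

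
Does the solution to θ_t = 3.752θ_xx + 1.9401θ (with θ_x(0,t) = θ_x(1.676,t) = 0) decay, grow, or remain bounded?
θ grows unboundedly. With Neumann BCs the constant mode has diffusion eigenvalue 0, so any r > 0 makes it grow like e^(1.9401t); solution grows exponentially.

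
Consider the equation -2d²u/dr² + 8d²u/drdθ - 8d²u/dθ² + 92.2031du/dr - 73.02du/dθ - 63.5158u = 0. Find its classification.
Parabolic. (A = -2, B = 8, C = -8 gives B² - 4AC = 0.)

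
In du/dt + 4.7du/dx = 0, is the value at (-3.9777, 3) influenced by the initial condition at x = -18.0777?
Yes. The characteristic through (-3.9777, 3) passes through x = -18.0777.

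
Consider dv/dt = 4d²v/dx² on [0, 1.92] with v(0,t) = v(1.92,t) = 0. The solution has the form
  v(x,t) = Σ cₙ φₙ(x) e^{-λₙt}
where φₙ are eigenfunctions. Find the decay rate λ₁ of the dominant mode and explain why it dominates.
Eigenvalues: λₙ = 4n²π²/1.92².
First three modes:
  n=1: λ₁ = 4π²/1.92² ≈ 10.709
  n=2: λ₂ = 16π²/1.92² ≈ 42.837 (4× faster decay)
  n=3: λ₃ = 36π²/1.92² ≈ 96.383 (9× faster decay)
As t → ∞, higher modes decay exponentially faster. The n=1 mode dominates: v ~ c₁ sin(πx/1.92) e^{-λ₁t}.
Decay rate: λ₁ = 4π²/1.92² ≈ 10.709.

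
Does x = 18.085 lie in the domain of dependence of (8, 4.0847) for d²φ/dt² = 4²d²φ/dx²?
Yes. The domain of dependence is [-8.3388, 24.3388], and 18.085 ∈ [-8.3388, 24.3388].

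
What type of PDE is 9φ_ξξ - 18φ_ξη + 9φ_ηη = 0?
With A = 9, B = -18, C = 9, the discriminant is 0. This is a parabolic PDE.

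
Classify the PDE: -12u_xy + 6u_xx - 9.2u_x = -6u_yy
Rewriting in standard form: 6u_xx - 12u_xy + 6u_yy - 9.2u_x = 0. A = 6, B = -12, C = 6. Discriminant B² - 4AC = 0. Since 0 = 0, parabolic.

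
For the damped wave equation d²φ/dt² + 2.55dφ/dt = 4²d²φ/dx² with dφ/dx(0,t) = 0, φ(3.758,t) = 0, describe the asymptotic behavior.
φ → 0. Damping (γ=2.55) dissipates energy; oscillations decay exponentially.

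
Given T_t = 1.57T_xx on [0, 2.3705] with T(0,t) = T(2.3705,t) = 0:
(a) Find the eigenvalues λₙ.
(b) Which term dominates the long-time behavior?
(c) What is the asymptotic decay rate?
Eigenvalues: λₙ = 1.57n²π²/2.3705².
First three modes:
  n=1: λ₁ = 1.57π²/2.3705² ≈ 2.758
  n=2: λ₂ = 6.28π²/2.3705² ≈ 11.03 (4× faster decay)
  n=3: λ₃ = 14.13π²/2.3705² ≈ 24.818 (9× faster decay)
As t → ∞, higher modes decay exponentially faster. The n=1 mode dominates: T ~ c₁ sin(πx/2.3705) e^{-λ₁t}.
Decay rate: λ₁ = 1.57π²/2.3705² ≈ 2.758.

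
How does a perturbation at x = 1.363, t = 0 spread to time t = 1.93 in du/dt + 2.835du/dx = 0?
At x = 6.83455. The characteristic carries data from (1.363, 0) to (6.83455, 1.93).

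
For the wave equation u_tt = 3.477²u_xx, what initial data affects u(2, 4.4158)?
Domain of dependence: [-13.3537366, 17.3537366]. Signals travel at speed 3.477, so data within |x - 2| ≤ 3.477·4.4158 = 15.3537366 can reach the point.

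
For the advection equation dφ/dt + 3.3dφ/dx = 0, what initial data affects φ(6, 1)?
A single point: x = 2.7. The characteristic through (6, 1) is x - 3.3t = const, so x = 6 - 3.3·1 = 2.7.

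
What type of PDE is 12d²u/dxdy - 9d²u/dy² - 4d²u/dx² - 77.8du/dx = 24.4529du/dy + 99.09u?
Rewriting in standard form: -4d²u/dx² + 12d²u/dxdy - 9d²u/dy² - 77.8du/dx - 24.4529du/dy - 99.09u = 0. With A = -4, B = 12, C = -9, the discriminant is 0. This is a parabolic PDE.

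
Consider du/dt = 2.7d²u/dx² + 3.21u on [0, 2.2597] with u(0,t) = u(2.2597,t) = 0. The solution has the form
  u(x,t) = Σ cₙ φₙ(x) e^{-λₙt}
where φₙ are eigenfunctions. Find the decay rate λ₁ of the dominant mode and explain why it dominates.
Eigenvalues: λₙ = 2.7n²π²/2.2597² - 3.21.
First three modes:
  n=1: λ₁ = 2.7π²/2.2597² - 3.21 ≈ 2.009
  n=2: λ₂ = 10.8π²/2.2597² - 3.21 ≈ 17.665
  n=3: λ₃ = 24.3π²/2.2597² - 3.21 ≈ 43.758
Since 2.7π²/2.2597² ≈ 5.219 > 3.21, all λₙ > 0.
The n=1 mode decays slowest → dominates as t → ∞.
Asymptotic: u ~ c₁ sin(πx/2.2597) e^{-λ₁t} with decay rate λ₁ ≈ 2.009.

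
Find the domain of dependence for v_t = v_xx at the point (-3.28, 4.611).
The entire real line. The heat equation has infinite propagation speed: any initial disturbance instantly affects all points (though exponentially small far away).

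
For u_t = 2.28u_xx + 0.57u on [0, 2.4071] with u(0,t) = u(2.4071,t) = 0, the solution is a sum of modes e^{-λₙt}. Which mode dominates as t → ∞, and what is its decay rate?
Eigenvalues: λₙ = 2.28n²π²/2.4071² - 0.57.
First three modes:
  n=1: λ₁ = 2.28π²/2.4071² - 0.57 ≈ 3.314
  n=2: λ₂ = 9.12π²/2.4071² - 0.57 ≈ 14.965
  n=3: λ₃ = 20.52π²/2.4071² - 0.57 ≈ 34.383
Since 2.28π²/2.4071² ≈ 3.884 > 0.57, all λₙ > 0.
The n=1 mode decays slowest → dominates as t → ∞.
Asymptotic: u ~ c₁ sin(πx/2.4071) e^{-λ₁t} with decay rate λ₁ ≈ 3.314.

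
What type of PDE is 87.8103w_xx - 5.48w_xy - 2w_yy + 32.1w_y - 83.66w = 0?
With A = 87.8103, B = -5.48, C = -2, the discriminant is 732.5128. This is a hyperbolic PDE.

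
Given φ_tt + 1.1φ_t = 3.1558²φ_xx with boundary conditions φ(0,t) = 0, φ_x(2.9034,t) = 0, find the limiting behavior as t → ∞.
φ → 0. Damping (γ=1.1) dissipates energy; oscillations decay exponentially.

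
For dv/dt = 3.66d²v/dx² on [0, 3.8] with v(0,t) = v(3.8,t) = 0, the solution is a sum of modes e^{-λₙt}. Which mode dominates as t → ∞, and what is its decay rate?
Eigenvalues: λₙ = 3.66n²π²/3.8².
First three modes:
  n=1: λ₁ = 3.66π²/3.8² ≈ 2.502
  n=2: λ₂ = 14.64π²/3.8² ≈ 10.006 (4× faster decay)
  n=3: λ₃ = 32.94π²/3.8² ≈ 22.514 (9× faster decay)
As t → ∞, higher modes decay exponentially faster. The n=1 mode dominates: v ~ c₁ sin(πx/3.8) e^{-λ₁t}.
Decay rate: λ₁ = 3.66π²/3.8² ≈ 2.502.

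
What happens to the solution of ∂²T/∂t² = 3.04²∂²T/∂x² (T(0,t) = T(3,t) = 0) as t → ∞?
T oscillates (no decay). Energy is conserved; the solution oscillates indefinitely as standing waves.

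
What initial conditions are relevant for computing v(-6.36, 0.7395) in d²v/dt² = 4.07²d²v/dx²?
Domain of dependence: [-9.369765, -3.350235]. Signals travel at speed 4.07, so data within |x - -6.36| ≤ 4.07·0.7395 = 3.009765 can reach the point.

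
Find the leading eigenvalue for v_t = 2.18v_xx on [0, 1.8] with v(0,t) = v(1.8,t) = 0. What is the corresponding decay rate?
Eigenvalues: λₙ = 2.18n²π²/1.8².
First three modes:
  n=1: λ₁ = 2.18π²/1.8² ≈ 6.641
  n=2: λ₂ = 8.72π²/1.8² ≈ 26.563 (4× faster decay)
  n=3: λ₃ = 19.62π²/1.8² ≈ 59.766 (9× faster decay)
As t → ∞, higher modes decay exponentially faster. The n=1 mode dominates: v ~ c₁ sin(πx/1.8) e^{-λ₁t}.
Decay rate: λ₁ = 2.18π²/1.8² ≈ 6.641.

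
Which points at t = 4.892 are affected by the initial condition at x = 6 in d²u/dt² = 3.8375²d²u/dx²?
Domain of influence: [-12.77305, 24.77305]. Data at x = 6 spreads outward at speed 3.8375.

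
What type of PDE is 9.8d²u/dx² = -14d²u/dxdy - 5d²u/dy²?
Rewriting in standard form: 9.8d²u/dx² + 14d²u/dxdy + 5d²u/dy² = 0. With A = 9.8, B = 14, C = 5, the discriminant is 0. This is a parabolic PDE.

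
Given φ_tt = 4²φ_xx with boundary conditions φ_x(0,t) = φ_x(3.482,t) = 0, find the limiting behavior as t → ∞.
φ oscillates about a mean that drifts linearly in t (generically unbounded; no decay). There is no damping, so the nonconstant modes persist as standing waves (energy conserved, no decay). But with Neumann conditions at both ends the constant mode has eigenvalue 0: the spatial mean M(t) of φ satisfies M'' = 0, so M(t) = M(0) + M'(0)·t. Unless the initial velocity has zero mean (∫φ_t(x,0)dx = 0), the solution grows linearly in t (unbounded, though not exponentially); if it does have zero mean, the solution stays bounded and simply oscillates.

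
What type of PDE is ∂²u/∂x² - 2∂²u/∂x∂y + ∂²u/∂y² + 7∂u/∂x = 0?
With A = 1, B = -2, C = 1, the discriminant is 0. This is a parabolic PDE.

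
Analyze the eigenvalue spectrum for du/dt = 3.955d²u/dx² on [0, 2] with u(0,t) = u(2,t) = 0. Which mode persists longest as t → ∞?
Eigenvalues: λₙ = 3.955n²π²/2².
First three modes:
  n=1: λ₁ = 3.955π²/2² ≈ 9.759
  n=2: λ₂ = 15.82π²/2² ≈ 39.034 (4× faster decay)
  n=3: λ₃ = 35.595π²/2² ≈ 87.827 (9× faster decay)
As t → ∞, higher modes decay exponentially faster. The n=1 mode dominates: u ~ c₁ sin(πx/2) e^{-λ₁t}.
Decay rate: λ₁ = 3.955π²/2² ≈ 9.759.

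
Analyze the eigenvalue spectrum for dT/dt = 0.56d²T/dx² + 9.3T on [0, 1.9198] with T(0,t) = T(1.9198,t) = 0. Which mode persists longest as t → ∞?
Eigenvalues: λₙ = 0.56n²π²/1.9198² - 9.3.
First three modes:
  n=1: λ₁ = 0.56π²/1.9198² - 9.3 ≈ -7.8
  n=2: λ₂ = 2.24π²/1.9198² - 9.3 ≈ -3.302
  n=3: λ₃ = 5.04π²/1.9198² - 9.3 ≈ 4.196
Since 0.56π²/1.9198² ≈ 1.5 < 9.3, λ₁ < 0.
The n=1 mode grows fastest (−λₙ is largest for n=1) → dominates.
Asymptotic: T ~ c₁ sin(πx/1.9198) e^{7.8t} (exponential growth at rate −λ₁ ≈ 7.8).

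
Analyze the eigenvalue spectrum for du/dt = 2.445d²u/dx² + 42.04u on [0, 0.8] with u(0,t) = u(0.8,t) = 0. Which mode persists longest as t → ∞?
Eigenvalues: λₙ = 2.445n²π²/0.8² - 42.04.
First three modes:
  n=1: λ₁ = 2.445π²/0.8² - 42.04 ≈ -4.335
  n=2: λ₂ = 9.78π²/0.8² - 42.04 ≈ 108.78
  n=3: λ₃ = 22.005π²/0.8² - 42.04 ≈ 297.305
Since 2.445π²/0.8² ≈ 37.705 < 42.04, λ₁ < 0.
The n=1 mode grows fastest (−λₙ is largest for n=1) → dominates.
Asymptotic: u ~ c₁ sin(πx/0.8) e^{4.335t} (exponential growth at rate −λ₁ ≈ 4.335).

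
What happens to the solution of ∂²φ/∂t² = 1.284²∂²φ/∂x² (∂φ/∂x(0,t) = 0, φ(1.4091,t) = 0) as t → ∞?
φ oscillates (no decay). Energy is conserved; the solution oscillates indefinitely as standing waves.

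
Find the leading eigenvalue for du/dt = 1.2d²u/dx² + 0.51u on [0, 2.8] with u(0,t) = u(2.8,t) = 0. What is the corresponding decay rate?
Eigenvalues: λₙ = 1.2n²π²/2.8² - 0.51.
First three modes:
  n=1: λ₁ = 1.2π²/2.8² - 0.51 ≈ 1.001
  n=2: λ₂ = 4.8π²/2.8² - 0.51 ≈ 5.533
  n=3: λ₃ = 10.8π²/2.8² - 0.51 ≈ 13.086
Since 1.2π²/2.8² ≈ 1.511 > 0.51, all λₙ > 0.
The n=1 mode decays slowest → dominates as t → ∞.
Asymptotic: u ~ c₁ sin(πx/2.8) e^{-λ₁t} with decay rate λ₁ ≈ 1.001.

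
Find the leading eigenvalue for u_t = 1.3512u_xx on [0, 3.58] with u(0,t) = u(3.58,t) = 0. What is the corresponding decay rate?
Eigenvalues: λₙ = 1.3512n²π²/3.58².
First three modes:
  n=1: λ₁ = 1.3512π²/3.58² ≈ 1.041
  n=2: λ₂ = 5.4048π²/3.58² ≈ 4.162 (4× faster decay)
  n=3: λ₃ = 12.1608π²/3.58² ≈ 9.365 (9× faster decay)
As t → ∞, higher modes decay exponentially faster. The n=1 mode dominates: u ~ c₁ sin(πx/3.58) e^{-λ₁t}.
Decay rate: λ₁ = 1.3512π²/3.58² ≈ 1.041.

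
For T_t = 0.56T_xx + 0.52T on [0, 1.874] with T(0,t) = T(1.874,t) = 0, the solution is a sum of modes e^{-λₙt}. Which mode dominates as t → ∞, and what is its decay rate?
Eigenvalues: λₙ = 0.56n²π²/1.874² - 0.52.
First three modes:
  n=1: λ₁ = 0.56π²/1.874² - 0.52 ≈ 1.054
  n=2: λ₂ = 2.24π²/1.874² - 0.52 ≈ 5.775
  n=3: λ₃ = 5.04π²/1.874² - 0.52 ≈ 13.644
Since 0.56π²/1.874² ≈ 1.574 > 0.52, all λₙ > 0.
The n=1 mode decays slowest → dominates as t → ∞.
Asymptotic: T ~ c₁ sin(πx/1.874) e^{-λ₁t} with decay rate λ₁ ≈ 1.054.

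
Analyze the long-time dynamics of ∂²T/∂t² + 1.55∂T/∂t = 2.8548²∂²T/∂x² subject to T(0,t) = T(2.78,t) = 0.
Long-time behavior: T → 0. Damping (γ=1.55) dissipates energy; oscillations decay exponentially.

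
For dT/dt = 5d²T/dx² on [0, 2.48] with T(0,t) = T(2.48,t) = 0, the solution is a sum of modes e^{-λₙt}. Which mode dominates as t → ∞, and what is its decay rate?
Eigenvalues: λₙ = 5n²π²/2.48².
First three modes:
  n=1: λ₁ = 5π²/2.48² ≈ 8.024
  n=2: λ₂ = 20π²/2.48² ≈ 32.094 (4× faster decay)
  n=3: λ₃ = 45π²/2.48² ≈ 72.212 (9× faster decay)
As t → ∞, higher modes decay exponentially faster. The n=1 mode dominates: T ~ c₁ sin(πx/2.48) e^{-λ₁t}.
Decay rate: λ₁ = 5π²/2.48² ≈ 8.024.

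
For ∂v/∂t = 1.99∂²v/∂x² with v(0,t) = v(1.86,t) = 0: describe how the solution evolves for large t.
v → 0. Heat diffuses out through both boundaries.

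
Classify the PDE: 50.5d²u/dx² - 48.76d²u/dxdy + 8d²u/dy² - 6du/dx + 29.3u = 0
A = 50.5, B = -48.76, C = 8. Discriminant B² - 4AC = 761.5376. Since 761.5376 > 0, hyperbolic.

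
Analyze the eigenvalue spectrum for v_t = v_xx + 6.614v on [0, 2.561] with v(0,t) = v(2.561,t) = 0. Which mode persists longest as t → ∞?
Eigenvalues: λₙ = n²π²/2.561² - 6.614.
First three modes:
  n=1: λ₁ = π²/2.561² - 6.614 ≈ -5.109
  n=2: λ₂ = 4π²/2.561² - 6.614 ≈ -0.595
  n=3: λ₃ = 9π²/2.561² - 6.614 ≈ 6.929
Since π²/2.561² ≈ 1.505 < 6.614, λ₁ < 0.
The n=1 mode grows fastest (−λₙ is largest for n=1) → dominates.
Asymptotic: v ~ c₁ sin(πx/2.561) e^{5.109t} (exponential growth at rate −λ₁ ≈ 5.109).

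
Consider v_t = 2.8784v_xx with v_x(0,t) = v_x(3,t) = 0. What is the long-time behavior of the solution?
As t → ∞, v → constant (steady state). Heat is conserved (no flux at boundaries); solution approaches the spatial average.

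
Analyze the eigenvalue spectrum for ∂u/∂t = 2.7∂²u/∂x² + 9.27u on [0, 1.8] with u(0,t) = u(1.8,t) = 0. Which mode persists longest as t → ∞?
Eigenvalues: λₙ = 2.7n²π²/1.8² - 9.27.
First three modes:
  n=1: λ₁ = 2.7π²/1.8² - 9.27 ≈ -1.045
  n=2: λ₂ = 10.8π²/1.8² - 9.27 ≈ 23.629
  n=3: λ₃ = 24.3π²/1.8² - 9.27 ≈ 64.752
Since 2.7π²/1.8² ≈ 8.225 < 9.27, λ₁ < 0.
The n=1 mode grows fastest (−λₙ is largest for n=1) → dominates.
Asymptotic: u ~ c₁ sin(πx/1.8) e^{1.045t} (exponential growth at rate −λ₁ ≈ 1.045).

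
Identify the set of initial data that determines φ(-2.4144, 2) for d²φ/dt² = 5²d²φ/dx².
Domain of dependence: [-12.4144, 7.5856]. Signals travel at speed 5, so data within |x - -2.4144| ≤ 5·2 = 10 can reach the point.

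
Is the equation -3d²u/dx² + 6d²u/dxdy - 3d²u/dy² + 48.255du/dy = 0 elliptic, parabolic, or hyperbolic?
Computing B² - 4AC with A = -3, B = 6, C = -3: discriminant = 0 (zero). Answer: parabolic.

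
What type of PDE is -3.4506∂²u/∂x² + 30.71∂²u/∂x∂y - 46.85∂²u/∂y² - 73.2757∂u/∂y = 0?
With A = -3.4506, B = 30.71, C = -46.85, the discriminant is 296.46166. This is a hyperbolic PDE.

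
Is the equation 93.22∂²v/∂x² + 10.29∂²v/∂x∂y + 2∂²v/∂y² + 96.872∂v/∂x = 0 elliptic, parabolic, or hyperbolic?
Computing B² - 4AC with A = 93.22, B = 10.29, C = 2: discriminant = -639.8759 (negative). Answer: elliptic.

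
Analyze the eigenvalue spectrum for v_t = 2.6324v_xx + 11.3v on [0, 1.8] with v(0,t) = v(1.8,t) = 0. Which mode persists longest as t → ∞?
Eigenvalues: λₙ = 2.6324n²π²/1.8² - 11.3.
First three modes:
  n=1: λ₁ = 2.6324π²/1.8² - 11.3 ≈ -3.281
  n=2: λ₂ = 10.5296π²/1.8² - 11.3 ≈ 20.775
  n=3: λ₃ = 23.6916π²/1.8² - 11.3 ≈ 60.869
Since 2.6324π²/1.8² ≈ 8.019 < 11.3, λ₁ < 0.
The n=1 mode grows fastest (−λₙ is largest for n=1) → dominates.
Asymptotic: v ~ c₁ sin(πx/1.8) e^{3.281t} (exponential growth at rate −λ₁ ≈ 3.281).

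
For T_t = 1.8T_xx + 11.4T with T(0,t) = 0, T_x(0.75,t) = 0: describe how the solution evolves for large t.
T grows unboundedly. Reaction dominates diffusion (r=11.4 > κπ²/(4L²)≈7.9); solution grows exponentially.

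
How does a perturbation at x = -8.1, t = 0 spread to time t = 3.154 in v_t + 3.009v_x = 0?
At x = 1.390386. The characteristic carries data from (-8.1, 0) to (1.390386, 3.154).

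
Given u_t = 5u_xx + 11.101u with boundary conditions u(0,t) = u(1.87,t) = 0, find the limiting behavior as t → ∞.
u → 0. Diffusion dominates reaction (r=11.101 < κπ²/L²≈14.11); solution decays.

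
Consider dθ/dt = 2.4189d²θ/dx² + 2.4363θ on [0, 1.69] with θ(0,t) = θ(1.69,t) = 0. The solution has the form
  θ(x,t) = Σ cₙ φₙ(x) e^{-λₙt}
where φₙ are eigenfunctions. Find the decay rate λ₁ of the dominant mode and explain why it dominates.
Eigenvalues: λₙ = 2.4189n²π²/1.69² - 2.4363.
First three modes:
  n=1: λ₁ = 2.4189π²/1.69² - 2.4363 ≈ 5.923
  n=2: λ₂ = 9.6756π²/1.69² - 2.4363 ≈ 30.999
  n=3: λ₃ = 21.7701π²/1.69² - 2.4363 ≈ 72.793
Since 2.4189π²/1.69² ≈ 8.359 > 2.4363, all λₙ > 0.
The n=1 mode decays slowest → dominates as t → ∞.
Asymptotic: θ ~ c₁ sin(πx/1.69) e^{-λ₁t} with decay rate λ₁ ≈ 5.923.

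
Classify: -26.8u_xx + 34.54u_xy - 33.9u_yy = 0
Elliptic (discriminant = -2441.0684).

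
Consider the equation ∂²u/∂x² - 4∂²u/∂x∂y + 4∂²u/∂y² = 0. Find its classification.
Parabolic. (A = 1, B = -4, C = 4 gives B² - 4AC = 0.)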